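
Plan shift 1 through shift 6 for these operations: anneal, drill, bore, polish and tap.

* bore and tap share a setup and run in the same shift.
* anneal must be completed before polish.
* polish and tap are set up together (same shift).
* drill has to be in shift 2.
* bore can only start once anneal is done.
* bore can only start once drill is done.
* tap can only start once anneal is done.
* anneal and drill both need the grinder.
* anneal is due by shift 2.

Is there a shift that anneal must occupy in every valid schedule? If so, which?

shift 1

anneal's window is shift 1–shift 2.
drill is fixed at shift 2, and anneal can't share a shift with drill.
So anneal must be shift 1.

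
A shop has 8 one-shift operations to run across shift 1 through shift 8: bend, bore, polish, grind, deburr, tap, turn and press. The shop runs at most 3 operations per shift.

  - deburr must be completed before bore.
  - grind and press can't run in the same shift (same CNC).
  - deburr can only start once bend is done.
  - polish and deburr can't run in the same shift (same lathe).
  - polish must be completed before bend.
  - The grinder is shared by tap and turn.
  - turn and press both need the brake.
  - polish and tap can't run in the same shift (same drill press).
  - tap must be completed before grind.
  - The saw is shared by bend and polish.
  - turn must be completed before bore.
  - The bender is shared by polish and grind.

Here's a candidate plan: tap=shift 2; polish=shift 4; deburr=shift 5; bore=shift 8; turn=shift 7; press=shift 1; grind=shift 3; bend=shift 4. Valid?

polish and deburr can't run in the same shift (same lathe) — holds.
polish must be completed before bend — violated.
deburr must be completed before bore — holds.
deburr can only start once bend is done — holds.
The saw is shared by bend and polish — violated.
turn must be completed before bore — holds.
The grinder is shared by tap and turn — holds.
polish and tap can't run in the same shift (same drill press) — holds.
turn and press both need the brake — holds.
grind and press can't run in the same shift (same CNC) — holds.
The bender is shared by polish and grind — holds.
The shop runs at most 3 operations per shift — holds.
tap must be completed before grind — holds.

No — it violates: The saw is shared by bend and polish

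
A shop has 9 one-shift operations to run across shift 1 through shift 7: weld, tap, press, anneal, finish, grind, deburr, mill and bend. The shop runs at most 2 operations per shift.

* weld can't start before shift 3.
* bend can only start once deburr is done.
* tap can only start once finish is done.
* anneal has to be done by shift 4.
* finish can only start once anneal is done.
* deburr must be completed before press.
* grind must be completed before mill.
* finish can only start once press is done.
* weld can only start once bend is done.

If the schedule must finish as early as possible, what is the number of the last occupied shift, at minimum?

5

The precedence chain requires at least 4 distinct shifts.
With at most 2 per shift and 9 operations, at least 5 shifts are needed.
5 works (last occupied shift: shift 5): for example tap=shift 4; grind=shift 4; mill=shift 5; bend=shift 2; deburr=shift 1; anneal=shift 1; weld=shift 3; finish=shift 3; press=shift 2.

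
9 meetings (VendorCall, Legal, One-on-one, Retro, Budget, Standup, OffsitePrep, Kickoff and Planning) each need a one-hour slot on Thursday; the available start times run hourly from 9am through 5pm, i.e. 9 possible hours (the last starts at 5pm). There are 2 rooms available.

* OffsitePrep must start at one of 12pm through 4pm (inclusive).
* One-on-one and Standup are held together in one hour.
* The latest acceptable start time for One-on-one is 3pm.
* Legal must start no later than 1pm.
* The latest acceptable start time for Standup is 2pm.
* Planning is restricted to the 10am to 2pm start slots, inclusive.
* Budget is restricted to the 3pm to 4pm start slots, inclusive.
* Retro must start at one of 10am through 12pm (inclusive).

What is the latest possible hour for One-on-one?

One-on-one's own window allows nothing later than 3pm; One-on-one must be in the same hour as Standup, which can't be after 2pm, so One-on-one is at most 2pm.
One-on-one at 2pm is achievable: OffsitePrep=12pm, Kickoff=11am, One-on-one=2pm, Planning=10am, Retro=10am, Standup=2pm, Legal=9am, Budget=3pm, VendorCall=9am.

2pm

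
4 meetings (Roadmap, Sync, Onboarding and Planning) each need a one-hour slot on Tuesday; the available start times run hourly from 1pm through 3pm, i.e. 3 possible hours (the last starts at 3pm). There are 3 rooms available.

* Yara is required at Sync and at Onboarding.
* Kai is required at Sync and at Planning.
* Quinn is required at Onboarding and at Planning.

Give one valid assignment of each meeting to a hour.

Onboarding=2pm; Sync=1pm; Roadmap=1pm; Planning=3pm

Checking: Sync(1pm) != Planning(3pm); Sync(1pm) != Onboarding(2pm); Onboarding(2pm) != Planning(3pm); max 2 per hour (cap 3).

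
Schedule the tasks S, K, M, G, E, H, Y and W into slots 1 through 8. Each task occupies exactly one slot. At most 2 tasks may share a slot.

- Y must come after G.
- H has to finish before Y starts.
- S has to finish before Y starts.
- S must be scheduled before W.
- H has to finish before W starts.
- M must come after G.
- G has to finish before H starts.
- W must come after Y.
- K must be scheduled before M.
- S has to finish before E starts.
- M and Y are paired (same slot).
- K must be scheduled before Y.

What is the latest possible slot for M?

7

M must be in the same slot as Y, which can't be before 3, so M is at least 3; M must be in the same slot as Y, which can't be after 7, so M is at most 7.
M at 7 is achievable: Y=7; H=2; S=1; G=1; M=7; E=3; K=2; W=8.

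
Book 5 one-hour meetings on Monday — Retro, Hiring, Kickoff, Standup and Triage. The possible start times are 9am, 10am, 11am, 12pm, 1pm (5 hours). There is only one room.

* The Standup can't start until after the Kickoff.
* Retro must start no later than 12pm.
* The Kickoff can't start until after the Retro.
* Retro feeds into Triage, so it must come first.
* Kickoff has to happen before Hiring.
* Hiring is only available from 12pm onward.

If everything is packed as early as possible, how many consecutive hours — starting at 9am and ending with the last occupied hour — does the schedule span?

5 hours

The precedence chain requires at least 3 distinct hours.
With at most 1 per hour and 5 meetings, at least 5 hours are needed.
Hiring can't be placed before 12pm — that is hour 4 counting from 9am — so the schedule must run through at least 4 hours.
5 works (last occupied hour: 1pm): for example Hiring in 12pm; Kickoff in 10am; Triage in 1pm; Standup in 11am; Retro in 9am.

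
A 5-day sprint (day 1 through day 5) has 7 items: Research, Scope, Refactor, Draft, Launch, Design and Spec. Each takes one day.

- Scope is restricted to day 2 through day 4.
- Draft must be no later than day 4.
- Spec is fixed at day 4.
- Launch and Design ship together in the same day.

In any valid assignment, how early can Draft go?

Draft's own window allows nothing later than day 4.
Draft at day 1 is achievable: Scope in day 2, Spec in day 4, Launch in day 1, Refactor in day 1, Design in day 1, Research in day 1, Draft in day 1.

day 1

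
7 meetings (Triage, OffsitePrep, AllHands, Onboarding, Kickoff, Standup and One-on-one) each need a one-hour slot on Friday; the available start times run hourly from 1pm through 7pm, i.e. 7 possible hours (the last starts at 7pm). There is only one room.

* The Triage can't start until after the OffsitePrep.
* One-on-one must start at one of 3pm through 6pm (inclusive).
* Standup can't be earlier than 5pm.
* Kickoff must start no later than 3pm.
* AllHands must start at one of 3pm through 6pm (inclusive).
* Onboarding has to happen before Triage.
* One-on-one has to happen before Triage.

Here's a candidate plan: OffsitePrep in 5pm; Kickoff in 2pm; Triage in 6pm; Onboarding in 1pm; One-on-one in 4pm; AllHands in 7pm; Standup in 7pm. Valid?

No. AllHands must start at one of 3pm through 6pm (inclusive) is not satisfied.

Kickoff must start no later than 3pm — holds.
One-on-one has to happen before Triage — holds.
The Triage can't start until after the OffsitePrep — holds.
Onboarding has to happen before Triage — holds.
One-on-one must start at one of 3pm through 6pm (inclusive) — holds.
There is only one room — violated.
Standup can't be earlier than 5pm — holds.
AllHands must start at one of 3pm through 6pm (inclusive) — violated.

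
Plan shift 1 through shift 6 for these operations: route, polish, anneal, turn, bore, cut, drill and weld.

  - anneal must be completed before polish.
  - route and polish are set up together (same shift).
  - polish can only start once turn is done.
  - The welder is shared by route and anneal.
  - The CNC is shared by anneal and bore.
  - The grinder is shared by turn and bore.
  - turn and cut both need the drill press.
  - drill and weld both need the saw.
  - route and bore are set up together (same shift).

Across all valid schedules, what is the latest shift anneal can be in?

Downstream work caps anneal at shift 5.
anneal at shift 5 is achievable: polish=shift 6, bore=shift 6, weld=shift 2, drill=shift 1, route=shift 6, turn=shift 1, anneal=shift 5, cut=shift 2.

shift 5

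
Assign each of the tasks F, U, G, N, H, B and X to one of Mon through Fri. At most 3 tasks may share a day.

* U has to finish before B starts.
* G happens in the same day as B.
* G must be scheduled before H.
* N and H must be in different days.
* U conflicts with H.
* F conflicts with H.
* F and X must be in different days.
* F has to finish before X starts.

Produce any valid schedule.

F -> Mon; G -> Tue; H -> Wed; U -> Mon; N -> Mon; B -> Tue; X -> Tue

Checking: U(Mon) before B(Tue); G(Tue) before H(Wed); F(Mon) before X(Tue); U(Mon) != H(Wed); N(Mon) != H(Wed); F(Mon) != X(Tue); F(Mon) != H(Wed); G = B = Tue; max 3 per day (cap 3).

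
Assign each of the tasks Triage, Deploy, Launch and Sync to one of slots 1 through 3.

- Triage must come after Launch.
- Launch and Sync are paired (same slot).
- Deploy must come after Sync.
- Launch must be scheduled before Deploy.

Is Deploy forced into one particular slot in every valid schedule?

No

Deploy can be 2 (e.g. Triage -> 2, Launch -> 1, Deploy -> 2, Sync -> 1) or 3 (e.g. Launch -> 1, Triage -> 2, Deploy -> 3, Sync -> 1).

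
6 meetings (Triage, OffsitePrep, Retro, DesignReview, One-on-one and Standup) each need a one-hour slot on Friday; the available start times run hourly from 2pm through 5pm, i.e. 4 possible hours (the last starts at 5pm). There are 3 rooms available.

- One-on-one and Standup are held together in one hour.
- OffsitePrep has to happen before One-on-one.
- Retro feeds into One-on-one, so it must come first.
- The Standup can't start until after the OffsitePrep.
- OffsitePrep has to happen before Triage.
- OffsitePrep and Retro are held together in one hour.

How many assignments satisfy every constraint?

Splitting on Triage: it can be 3pm (11), 4pm (18), 5pm (21). Listing each branch's schedules as (OffsitePrep, Retro, DesignReview, One-on-one, Standup):
Triage=3pm: (2pm,2pm,2pm,3pm,3pm) (2pm,2pm,2pm,4pm,4pm) (2pm,2pm,2pm,5pm,5pm) (2pm,2pm,3pm,4pm,4pm) (2pm,2pm,3pm,5pm,5pm) (2pm,2pm,4pm,3pm,3pm) (2pm,2pm,4pm,4pm,4pm) (2pm,2pm,4pm,5pm,5pm) (2pm,2pm,5pm,3pm,3pm) (2pm,2pm,5pm,4pm,4pm) (2pm,2pm,5pm,5pm,5pm) — 11.
Triage=4pm: (2pm,2pm,2pm,3pm,3pm) (2pm,2pm,2pm,4pm,4pm) (2pm,2pm,2pm,5pm,5pm) (2pm,2pm,3pm,3pm,3pm) (2pm,2pm,3pm,4pm,4pm) (2pm,2pm,3pm,5pm,5pm) (2pm,2pm,4pm,3pm,3pm) (2pm,2pm,4pm,5pm,5pm) (2pm,2pm,5pm,3pm,3pm) (2pm,2pm,5pm,4pm,4pm) (2pm,2pm,5pm,5pm,5pm) (3pm,3pm,2pm,4pm,4pm) (3pm,3pm,2pm,5pm,5pm) (3pm,3pm,3pm,4pm,4pm) (3pm,3pm,3pm,5pm,5pm) (3pm,3pm,4pm,5pm,5pm) (3pm,3pm,5pm,4pm,4pm) (3pm,3pm,5pm,5pm,5pm) — 18.
Triage=5pm: (2pm,2pm,2pm,3pm,3pm) (2pm,2pm,2pm,4pm,4pm) (2pm,2pm,2pm,5pm,5pm) (2pm,2pm,3pm,3pm,3pm) (2pm,2pm,3pm,4pm,4pm) (2pm,2pm,3pm,5pm,5pm) (2pm,2pm,4pm,3pm,3pm) (2pm,2pm,4pm,4pm,4pm) (2pm,2pm,4pm,5pm,5pm) (2pm,2pm,5pm,3pm,3pm) (2pm,2pm,5pm,4pm,4pm) (3pm,3pm,2pm,4pm,4pm) (3pm,3pm,2pm,5pm,5pm) (3pm,3pm,3pm,4pm,4pm) (3pm,3pm,3pm,5pm,5pm) (3pm,3pm,4pm,4pm,4pm) (3pm,3pm,4pm,5pm,5pm) (3pm,3pm,5pm,4pm,4pm) (4pm,4pm,2pm,5pm,5pm) (4pm,4pm,3pm,5pm,5pm) (4pm,4pm,4pm,5pm,5pm) — 21.
Summing: 11 + 18 + 21 = 50.

50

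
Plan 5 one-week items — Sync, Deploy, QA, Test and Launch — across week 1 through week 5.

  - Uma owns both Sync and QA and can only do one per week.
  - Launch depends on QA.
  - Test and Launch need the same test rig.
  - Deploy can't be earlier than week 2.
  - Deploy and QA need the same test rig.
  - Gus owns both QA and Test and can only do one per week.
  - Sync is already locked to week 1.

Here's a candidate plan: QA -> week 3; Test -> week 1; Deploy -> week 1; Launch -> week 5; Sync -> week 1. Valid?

Launch depends on QA — holds.
Test and Launch need the same test rig — holds.
Gus owns both QA and Test and can only do one per week — holds.
Sync is already locked to week 1 — holds.
Deploy can't be earlier than week 2 — violated.
Uma owns both Sync and QA and can only do one per week — holds.
Deploy and QA need the same test rig — holds.

No. Deploy can't be earlier than week 2 is not satisfied.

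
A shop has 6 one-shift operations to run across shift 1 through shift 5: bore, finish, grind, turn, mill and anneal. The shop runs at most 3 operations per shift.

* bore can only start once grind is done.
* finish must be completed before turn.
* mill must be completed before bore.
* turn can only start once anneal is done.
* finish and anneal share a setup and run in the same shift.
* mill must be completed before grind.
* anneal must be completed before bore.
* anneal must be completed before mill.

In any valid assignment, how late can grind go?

Precedence pushes grind to at least shift 3; downstream work caps grind at shift 4.
grind at shift 4 is achievable: grind=shift 4; bore=shift 5; turn=shift 2; finish=shift 1; mill=shift 2; anneal=shift 1.

shift 4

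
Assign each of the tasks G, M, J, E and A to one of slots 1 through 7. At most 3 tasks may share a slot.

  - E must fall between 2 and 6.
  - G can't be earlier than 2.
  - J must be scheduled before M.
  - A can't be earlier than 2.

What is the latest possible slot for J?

6

Downstream work caps J at 6.
J at 6 is achievable: G=2; J=6; A=2; M=7; E=2.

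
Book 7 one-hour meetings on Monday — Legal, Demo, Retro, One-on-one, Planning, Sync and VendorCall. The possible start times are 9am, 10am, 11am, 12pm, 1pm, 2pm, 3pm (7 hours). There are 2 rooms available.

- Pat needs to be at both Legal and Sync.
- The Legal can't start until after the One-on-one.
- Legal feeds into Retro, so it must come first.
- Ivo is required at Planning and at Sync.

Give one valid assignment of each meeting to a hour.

Sync=11am; Legal=10am; One-on-one=9am; Planning=10am; VendorCall=12pm; Demo=9am; Retro=11am

Checking: One-on-one(9am) before Legal(10am); Legal(10am) before Retro(11am); Legal(10am) != Sync(11am); Planning(10am) != Sync(11am); max 2 per hour (cap 2).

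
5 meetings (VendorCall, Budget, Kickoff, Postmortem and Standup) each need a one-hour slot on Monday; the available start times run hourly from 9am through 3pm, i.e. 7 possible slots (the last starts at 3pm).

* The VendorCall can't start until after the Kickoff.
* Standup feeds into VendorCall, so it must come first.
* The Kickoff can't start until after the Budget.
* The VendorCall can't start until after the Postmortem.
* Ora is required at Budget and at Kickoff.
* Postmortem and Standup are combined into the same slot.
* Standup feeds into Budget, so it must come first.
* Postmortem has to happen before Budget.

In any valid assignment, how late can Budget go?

Precedence pushes Budget to at least 10am; downstream work caps Budget at 1pm.
Budget at 1pm is achievable: Kickoff -> 2pm; Budget -> 1pm; Standup -> 9am; VendorCall -> 3pm; Postmortem -> 9am.

1pm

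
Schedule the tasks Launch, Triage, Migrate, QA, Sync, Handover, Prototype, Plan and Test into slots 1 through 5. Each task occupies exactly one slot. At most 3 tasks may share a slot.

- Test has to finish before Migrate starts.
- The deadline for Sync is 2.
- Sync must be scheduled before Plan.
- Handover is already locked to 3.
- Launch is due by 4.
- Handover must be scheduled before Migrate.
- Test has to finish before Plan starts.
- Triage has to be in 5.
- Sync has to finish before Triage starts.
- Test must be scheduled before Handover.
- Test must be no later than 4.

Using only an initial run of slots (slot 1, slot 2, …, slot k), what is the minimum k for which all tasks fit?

The precedence chain requires at least 3 distinct slots.
With at most 3 per slot and 9 tasks, at least 3 slots are needed.
Triage can't be placed before 5, so the schedule must run through at least slot 5.
5 works (last occupied slot: 5): for example Migrate -> 4, Prototype -> 2, Handover -> 3, Test -> 1, Triage -> 5, QA -> 2, Launch -> 1, Plan -> 2, Sync -> 1.

5 slots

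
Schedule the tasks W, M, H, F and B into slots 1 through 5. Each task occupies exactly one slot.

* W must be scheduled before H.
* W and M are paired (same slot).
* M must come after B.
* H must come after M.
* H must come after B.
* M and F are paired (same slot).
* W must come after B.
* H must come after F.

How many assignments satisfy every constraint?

10

Splitting on W: it can be 2 (3), 3 (4), 4 (3). Listing each branch's schedules as (M, H, F, B):
W=2: (2,3,2,1) (2,4,2,1) (2,5,2,1) — 3.
W=3: (3,4,3,1) (3,4,3,2) (3,5,3,1) (3,5,3,2) — 4.
W=4: (4,5,4,1) (4,5,4,2) (4,5,4,3) — 3.
Summing: 3 + 4 + 3 = 10.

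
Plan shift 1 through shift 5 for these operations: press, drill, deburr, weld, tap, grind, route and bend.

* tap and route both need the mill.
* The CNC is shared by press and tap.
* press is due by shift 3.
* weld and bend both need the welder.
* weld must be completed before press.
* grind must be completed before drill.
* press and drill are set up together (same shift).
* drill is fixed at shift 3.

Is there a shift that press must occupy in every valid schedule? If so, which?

shift 3

Press must be in the same shift as drill, which can't be before shift 3, so press is at least shift 3; press's own window allows nothing later than shift 3.
So press is pinned to shift 3.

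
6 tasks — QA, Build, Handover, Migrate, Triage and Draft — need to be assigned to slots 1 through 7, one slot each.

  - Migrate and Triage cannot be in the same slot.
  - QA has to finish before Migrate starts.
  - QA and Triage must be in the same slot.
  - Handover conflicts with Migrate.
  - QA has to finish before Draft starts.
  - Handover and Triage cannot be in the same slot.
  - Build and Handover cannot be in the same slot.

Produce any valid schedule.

QA=1; Triage=1; Build=1; Draft=2; Migrate=2; Handover=3

Checking: QA(1) before Migrate(2); QA(1) before Draft(2); Build(1) != Handover(3); Handover(3) != Triage(1); Migrate(2) != Triage(1); Handover(3) != Migrate(2); QA = Triage = 1.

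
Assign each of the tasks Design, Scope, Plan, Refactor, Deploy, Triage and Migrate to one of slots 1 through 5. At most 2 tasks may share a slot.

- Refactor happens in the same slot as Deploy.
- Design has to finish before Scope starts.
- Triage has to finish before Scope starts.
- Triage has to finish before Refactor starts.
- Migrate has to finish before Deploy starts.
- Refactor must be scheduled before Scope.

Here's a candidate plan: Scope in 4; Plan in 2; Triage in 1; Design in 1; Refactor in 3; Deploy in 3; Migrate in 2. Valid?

Yes, all constraints hold

Refactor happens in the same slot as Deploy — holds.
Refactor must be scheduled before Scope — holds.
Migrate has to finish before Deploy starts — holds.
At most 2 tasks may share a slot — holds.
Design has to finish before Scope starts — holds.
Triage has to finish before Scope starts — holds.
Triage has to finish before Refactor starts — holds.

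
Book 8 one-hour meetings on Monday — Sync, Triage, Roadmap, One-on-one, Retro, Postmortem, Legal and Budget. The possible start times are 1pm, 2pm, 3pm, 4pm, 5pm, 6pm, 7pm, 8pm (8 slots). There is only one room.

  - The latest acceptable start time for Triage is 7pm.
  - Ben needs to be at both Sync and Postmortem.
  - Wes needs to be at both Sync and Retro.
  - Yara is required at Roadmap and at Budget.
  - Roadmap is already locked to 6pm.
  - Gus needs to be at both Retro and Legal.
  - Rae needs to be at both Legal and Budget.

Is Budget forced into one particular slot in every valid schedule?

Budget can be 1pm (e.g. One-on-one=4pm; Budget=1pm; Legal=8pm; Postmortem=7pm; Roadmap=6pm; Sync=3pm; Triage=2pm; Retro=5pm) or 2pm (e.g. Triage in 1pm; Sync in 3pm; Roadmap in 6pm; Budget in 2pm; One-on-one in 4pm; Retro in 5pm; Legal in 8pm; Postmortem in 7pm).

No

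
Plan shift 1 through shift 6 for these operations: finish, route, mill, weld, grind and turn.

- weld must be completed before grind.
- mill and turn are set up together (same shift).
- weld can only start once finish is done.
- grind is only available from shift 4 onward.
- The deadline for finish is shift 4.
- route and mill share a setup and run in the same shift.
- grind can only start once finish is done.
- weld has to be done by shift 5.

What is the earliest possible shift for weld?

shift 2

Precedence pushes weld to at least shift 2; weld's own window allows nothing later than shift 5.
weld at shift 2 is achievable: finish=shift 1, route=shift 1, turn=shift 1, grind=shift 4, mill=shift 1, weld=shift 2.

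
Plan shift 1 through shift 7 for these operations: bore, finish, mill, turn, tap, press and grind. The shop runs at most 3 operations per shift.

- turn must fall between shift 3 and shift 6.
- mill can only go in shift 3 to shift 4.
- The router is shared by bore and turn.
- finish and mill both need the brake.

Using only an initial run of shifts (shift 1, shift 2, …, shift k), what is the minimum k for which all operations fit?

3

With at most 3 per shift and 7 operations, at least 3 shifts are needed.
mill can't be placed before shift 3, so the schedule must run through at least shift 3.
3 works (last occupied shift: shift 3): for example tap in shift 1, mill in shift 3, finish in shift 1, grind in shift 2, turn in shift 3, bore in shift 1, press in shift 2.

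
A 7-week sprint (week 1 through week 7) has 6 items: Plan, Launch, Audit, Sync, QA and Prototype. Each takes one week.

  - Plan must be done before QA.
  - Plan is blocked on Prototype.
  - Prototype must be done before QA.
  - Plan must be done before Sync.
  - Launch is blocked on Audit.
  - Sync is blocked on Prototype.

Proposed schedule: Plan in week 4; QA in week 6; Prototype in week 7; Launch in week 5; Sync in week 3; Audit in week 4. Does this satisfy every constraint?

No. Sync is blocked on Prototype is not satisfied.

Plan must be done before Sync — violated.
Plan must be done before QA — holds.
Prototype must be done before QA — violated.
Plan is blocked on Prototype — violated.
Sync is blocked on Prototype — violated.
Launch is blocked on Audit — holds.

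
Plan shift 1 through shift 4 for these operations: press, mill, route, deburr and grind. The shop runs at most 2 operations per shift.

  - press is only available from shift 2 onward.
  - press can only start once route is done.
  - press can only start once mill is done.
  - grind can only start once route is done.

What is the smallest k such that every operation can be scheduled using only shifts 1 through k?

The precedence chain requires at least 2 distinct shifts.
With at most 2 per shift and 5 operations, at least 3 shifts are needed.
3 works (last occupied shift: shift 3): for example route in shift 1, grind in shift 2, press in shift 2, mill in shift 1, deburr in shift 3.

3 shifts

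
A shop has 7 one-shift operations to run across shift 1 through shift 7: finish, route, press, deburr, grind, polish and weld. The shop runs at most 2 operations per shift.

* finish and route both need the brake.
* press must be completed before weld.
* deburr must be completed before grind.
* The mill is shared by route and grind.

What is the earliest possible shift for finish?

shift 1

finish at shift 1 is achievable: finish in shift 1; deburr in shift 2; weld in shift 2; press in shift 1; polish in shift 3; route in shift 4; grind in shift 3.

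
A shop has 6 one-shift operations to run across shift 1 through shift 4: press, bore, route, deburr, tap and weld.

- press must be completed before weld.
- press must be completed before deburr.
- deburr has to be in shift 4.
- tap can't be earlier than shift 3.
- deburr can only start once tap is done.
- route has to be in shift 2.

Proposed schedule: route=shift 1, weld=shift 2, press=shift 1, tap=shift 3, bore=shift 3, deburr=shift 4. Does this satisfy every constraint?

No — it violates: route has to be in shift 2

tap can't be earlier than shift 3 — holds.
deburr can only start once tap is done — holds.
press must be completed before deburr — holds.
route has to be in shift 2 — violated.
deburr has to be in shift 4 — holds.
press must be completed before weld — holds.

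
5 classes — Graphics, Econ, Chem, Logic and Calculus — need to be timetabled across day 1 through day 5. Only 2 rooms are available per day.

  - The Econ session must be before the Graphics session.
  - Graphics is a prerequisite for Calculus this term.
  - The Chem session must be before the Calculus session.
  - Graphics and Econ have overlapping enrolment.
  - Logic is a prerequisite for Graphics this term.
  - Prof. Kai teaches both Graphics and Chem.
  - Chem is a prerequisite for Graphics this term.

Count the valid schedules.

Splitting on Graphics: it can be day 3 (12), day 4 (24). Listing each branch's schedules as (Econ, Chem, Logic, Calculus) by day number:
Graphics=day 3: (1,1,2,4) (1,1,2,5) (1,2,1,4) (1,2,1,5) (1,2,2,4) (1,2,2,5) (2,1,1,4) (2,1,1,5) (2,1,2,4) (2,1,2,5) (2,2,1,4) (2,2,1,5) — 12.
Graphics=day 4: (1,1,2,5) (1,1,3,5) (1,2,1,5) (1,2,2,5) (1,2,3,5) (1,3,1,5) (1,3,2,5) (1,3,3,5) (2,1,1,5) (2,1,2,5) (2,1,3,5) (2,2,1,5) (2,2,3,5) (2,3,1,5) (2,3,2,5) (2,3,3,5) (3,1,1,5) (3,1,2,5) (3,1,3,5) (3,2,1,5) (3,2,2,5) (3,2,3,5) (3,3,1,5) (3,3,2,5) — 24.
Summing: 12 + 24 = 36.

36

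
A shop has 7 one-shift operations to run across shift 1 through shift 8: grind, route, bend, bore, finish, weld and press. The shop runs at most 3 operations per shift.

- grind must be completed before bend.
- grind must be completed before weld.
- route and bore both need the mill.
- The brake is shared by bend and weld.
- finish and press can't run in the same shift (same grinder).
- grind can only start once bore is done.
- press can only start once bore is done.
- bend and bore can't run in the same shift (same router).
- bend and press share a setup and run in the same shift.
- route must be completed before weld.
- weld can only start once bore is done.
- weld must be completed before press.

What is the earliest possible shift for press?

shift 4

Precedence pushes press to at least shift 4.
press at shift 4 is achievable: weld=shift 3; press=shift 4; bore=shift 1; bend=shift 4; route=shift 2; grind=shift 2; finish=shift 1.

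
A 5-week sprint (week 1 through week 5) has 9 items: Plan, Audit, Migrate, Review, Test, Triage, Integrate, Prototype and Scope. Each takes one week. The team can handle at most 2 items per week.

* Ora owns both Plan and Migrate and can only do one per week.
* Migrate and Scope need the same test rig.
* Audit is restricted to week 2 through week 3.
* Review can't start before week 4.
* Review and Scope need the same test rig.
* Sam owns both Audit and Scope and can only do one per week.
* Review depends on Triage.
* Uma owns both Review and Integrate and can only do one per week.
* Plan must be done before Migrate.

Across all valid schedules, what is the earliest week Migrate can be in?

week 2

Precedence pushes Migrate to at least week 2.
Migrate at week 2 is achievable: Integrate=week 3; Plan=week 1; Audit=week 2; Triage=week 1; Review=week 4; Migrate=week 2; Test=week 3; Prototype=week 4; Scope=week 5.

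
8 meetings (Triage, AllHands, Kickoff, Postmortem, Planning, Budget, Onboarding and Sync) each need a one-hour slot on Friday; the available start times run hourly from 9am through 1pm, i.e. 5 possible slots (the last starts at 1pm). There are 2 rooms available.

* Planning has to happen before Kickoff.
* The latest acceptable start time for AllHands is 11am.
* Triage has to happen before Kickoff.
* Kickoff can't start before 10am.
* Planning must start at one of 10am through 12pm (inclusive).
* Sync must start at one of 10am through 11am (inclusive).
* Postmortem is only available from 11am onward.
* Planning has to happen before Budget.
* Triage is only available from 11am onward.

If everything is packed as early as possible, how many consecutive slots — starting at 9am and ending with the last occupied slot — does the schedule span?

4

The precedence chain requires at least 2 distinct slots.
With at most 2 per slot and 8 meetings, at least 4 slots are needed.
Propagating the time windows through the other constraints, Kickoff can't land before 12pm — that is slot 4 counting from 9am — so the schedule must run through at least 4 slots.
4 works (last occupied slot: 12pm): for example Kickoff -> 12pm, Budget -> 12pm, Triage -> 11am, Onboarding -> 9am, Planning -> 10am, AllHands -> 9am, Postmortem -> 11am, Sync -> 10am.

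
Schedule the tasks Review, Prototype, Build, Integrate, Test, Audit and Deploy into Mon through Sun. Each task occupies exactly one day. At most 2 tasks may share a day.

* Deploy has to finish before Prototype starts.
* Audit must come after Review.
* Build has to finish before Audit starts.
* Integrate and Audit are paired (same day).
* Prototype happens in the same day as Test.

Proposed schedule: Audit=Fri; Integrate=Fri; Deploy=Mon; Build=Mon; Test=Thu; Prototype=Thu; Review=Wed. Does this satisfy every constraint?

Yes, all constraints hold

At most 2 tasks may share a day — holds.
Integrate and Audit are paired (same day) — holds.
Prototype happens in the same day as Test — holds.
Deploy has to finish before Prototype starts — holds.
Audit must come after Review — holds.
Build has to finish before Audit starts — holds.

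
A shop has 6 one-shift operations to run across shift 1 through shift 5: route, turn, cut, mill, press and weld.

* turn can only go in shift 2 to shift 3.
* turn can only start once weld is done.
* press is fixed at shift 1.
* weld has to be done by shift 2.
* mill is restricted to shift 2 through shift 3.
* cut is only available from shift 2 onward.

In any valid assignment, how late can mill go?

shift 3

Mill is available from shift 2; mill's own window allows nothing later than shift 3.
mill at shift 3 is achievable: press -> shift 1; turn -> shift 2; cut -> shift 2; route -> shift 1; weld -> shift 1; mill -> shift 3.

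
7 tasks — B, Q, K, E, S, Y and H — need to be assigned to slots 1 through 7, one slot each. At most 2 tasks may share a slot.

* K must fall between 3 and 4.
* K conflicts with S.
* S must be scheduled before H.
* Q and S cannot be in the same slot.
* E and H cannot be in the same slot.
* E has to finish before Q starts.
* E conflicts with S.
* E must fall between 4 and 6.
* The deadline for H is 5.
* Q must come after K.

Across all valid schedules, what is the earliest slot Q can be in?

5

Precedence pushes Q to at least 5.
Q at 5 is achievable: S=1; K=3; Y=2; E=4; H=2; B=1; Q=5.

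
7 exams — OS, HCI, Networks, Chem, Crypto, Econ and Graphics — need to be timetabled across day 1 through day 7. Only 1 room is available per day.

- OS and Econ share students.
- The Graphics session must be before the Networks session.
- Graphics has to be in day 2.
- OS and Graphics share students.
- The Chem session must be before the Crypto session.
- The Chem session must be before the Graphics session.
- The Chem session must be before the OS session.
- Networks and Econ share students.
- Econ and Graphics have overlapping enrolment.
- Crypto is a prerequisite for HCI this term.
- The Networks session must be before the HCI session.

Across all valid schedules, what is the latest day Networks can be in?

day 6

Precedence pushes Networks to at least day 3; downstream work caps Networks at day 6.
Networks at day 6 is achievable: Chem in day 1, Networks in day 6, Crypto in day 3, Econ in day 5, Graphics in day 2, HCI in day 7, OS in day 4.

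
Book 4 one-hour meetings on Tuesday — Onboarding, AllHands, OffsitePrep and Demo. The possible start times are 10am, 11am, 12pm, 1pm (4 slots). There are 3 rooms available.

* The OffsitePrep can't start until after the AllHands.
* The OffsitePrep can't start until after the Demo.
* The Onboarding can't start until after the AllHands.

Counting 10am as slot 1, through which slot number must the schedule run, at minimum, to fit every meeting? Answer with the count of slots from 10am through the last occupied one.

The precedence chain requires at least 2 distinct slots.
With at most 3 per slot and 4 meetings, at least 2 slots are needed.
2 works (last occupied slot: 11am): for example OffsitePrep in 11am, AllHands in 10am, Demo in 10am, Onboarding in 11am.

2 slots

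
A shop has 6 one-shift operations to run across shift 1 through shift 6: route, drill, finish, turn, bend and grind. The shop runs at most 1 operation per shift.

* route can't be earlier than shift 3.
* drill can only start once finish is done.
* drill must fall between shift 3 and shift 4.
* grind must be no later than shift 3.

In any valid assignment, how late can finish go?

Downstream work caps finish at shift 3.
finish at shift 3 is achievable: bend in shift 6, grind in shift 1, finish in shift 3, route in shift 5, drill in shift 4, turn in shift 2.

shift 3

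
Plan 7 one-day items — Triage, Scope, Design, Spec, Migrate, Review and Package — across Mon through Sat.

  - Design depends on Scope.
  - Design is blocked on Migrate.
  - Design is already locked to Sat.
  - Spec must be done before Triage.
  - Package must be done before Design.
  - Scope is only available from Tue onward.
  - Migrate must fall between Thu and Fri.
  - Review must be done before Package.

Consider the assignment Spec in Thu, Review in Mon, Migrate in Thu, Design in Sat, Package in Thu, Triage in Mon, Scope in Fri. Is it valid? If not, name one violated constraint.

Review must be done before Package — holds.
Design is already locked to Sat — holds.
Package must be done before Design — holds.
Design is blocked on Migrate — holds.
Scope is only available from Tue onward — holds.
Migrate must fall between Thu and Fri — holds.
Design depends on Scope — holds.
Spec must be done before Triage — violated.

No — it violates: Spec must be done before Triage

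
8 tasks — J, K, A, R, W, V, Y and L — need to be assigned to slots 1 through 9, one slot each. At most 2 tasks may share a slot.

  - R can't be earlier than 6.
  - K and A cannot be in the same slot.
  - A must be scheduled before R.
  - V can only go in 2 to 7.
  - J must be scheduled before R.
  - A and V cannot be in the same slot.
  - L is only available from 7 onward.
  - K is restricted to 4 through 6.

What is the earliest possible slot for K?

4

K is available from 4; K's own window allows nothing later than 6.
K at 4 is achievable: W=2; J=1; V=2; K=4; R=6; Y=3; A=1; L=7.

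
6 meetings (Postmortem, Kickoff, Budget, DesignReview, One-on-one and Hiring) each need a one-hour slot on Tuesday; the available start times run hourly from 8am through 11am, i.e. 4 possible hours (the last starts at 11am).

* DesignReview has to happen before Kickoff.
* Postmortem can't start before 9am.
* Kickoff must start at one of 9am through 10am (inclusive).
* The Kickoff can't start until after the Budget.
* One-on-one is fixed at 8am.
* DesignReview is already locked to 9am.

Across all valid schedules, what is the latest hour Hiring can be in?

Hiring at 11am is achievable: DesignReview=9am, One-on-one=8am, Hiring=11am, Postmortem=9am, Budget=8am, Kickoff=10am.

11am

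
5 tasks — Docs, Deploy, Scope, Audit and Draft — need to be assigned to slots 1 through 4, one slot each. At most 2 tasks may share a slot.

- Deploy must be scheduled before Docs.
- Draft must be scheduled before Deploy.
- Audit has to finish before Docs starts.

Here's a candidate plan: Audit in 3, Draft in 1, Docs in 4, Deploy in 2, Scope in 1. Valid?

Valid

Audit has to finish before Docs starts — holds.
Draft must be scheduled before Deploy — holds.
Deploy must be scheduled before Docs — holds.
At most 2 tasks may share a slot — holds.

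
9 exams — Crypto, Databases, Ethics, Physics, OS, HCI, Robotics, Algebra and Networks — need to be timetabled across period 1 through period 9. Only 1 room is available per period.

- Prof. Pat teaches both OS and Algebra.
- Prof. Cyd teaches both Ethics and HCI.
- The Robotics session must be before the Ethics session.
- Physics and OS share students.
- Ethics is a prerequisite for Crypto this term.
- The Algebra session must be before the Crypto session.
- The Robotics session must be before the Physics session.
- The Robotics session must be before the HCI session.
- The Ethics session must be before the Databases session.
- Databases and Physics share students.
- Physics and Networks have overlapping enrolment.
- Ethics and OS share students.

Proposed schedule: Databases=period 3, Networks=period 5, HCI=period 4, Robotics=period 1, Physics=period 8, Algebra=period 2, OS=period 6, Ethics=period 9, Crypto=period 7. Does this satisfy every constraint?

Ethics and OS share students — holds.
Physics and Networks have overlapping enrolment — holds.
Only 1 room is available per period — holds.
The Algebra session must be before the Crypto session — holds.
The Ethics session must be before the Databases session — violated.
Ethics is a prerequisite for Crypto this term — violated.
Prof. Cyd teaches both Ethics and HCI — holds.
The Robotics session must be before the Ethics session — holds.
Prof. Pat teaches both OS and Algebra — holds.
Databases and Physics share students — holds.
The Robotics session must be before the HCI session — holds.
Physics and OS share students — holds.
The Robotics session must be before the Physics session — holds.

Invalid. The Ethics session must be before the Databases session.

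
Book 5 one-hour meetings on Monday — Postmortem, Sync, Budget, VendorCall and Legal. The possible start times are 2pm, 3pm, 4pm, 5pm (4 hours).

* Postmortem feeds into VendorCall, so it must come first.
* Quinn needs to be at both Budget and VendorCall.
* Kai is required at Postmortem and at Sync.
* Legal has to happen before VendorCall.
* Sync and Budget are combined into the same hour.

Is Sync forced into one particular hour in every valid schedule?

Sync can be 2pm (e.g. Sync=2pm; VendorCall=4pm; Postmortem=3pm; Budget=2pm; Legal=2pm) or 3pm (e.g. Budget -> 3pm, Legal -> 2pm, VendorCall -> 4pm, Sync -> 3pm, Postmortem -> 2pm).

No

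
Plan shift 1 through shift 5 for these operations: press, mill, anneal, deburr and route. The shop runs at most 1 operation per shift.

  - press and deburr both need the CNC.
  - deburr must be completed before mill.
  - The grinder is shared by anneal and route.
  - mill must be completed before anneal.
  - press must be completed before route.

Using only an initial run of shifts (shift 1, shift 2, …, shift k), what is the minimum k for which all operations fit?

5 shifts

The precedence chain requires at least 3 distinct shifts.
With at most 1 per shift and 5 operations, at least 5 shifts are needed.
5 works (last occupied shift: shift 5): for example press in shift 3, deburr in shift 1, route in shift 5, mill in shift 2, anneal in shift 4.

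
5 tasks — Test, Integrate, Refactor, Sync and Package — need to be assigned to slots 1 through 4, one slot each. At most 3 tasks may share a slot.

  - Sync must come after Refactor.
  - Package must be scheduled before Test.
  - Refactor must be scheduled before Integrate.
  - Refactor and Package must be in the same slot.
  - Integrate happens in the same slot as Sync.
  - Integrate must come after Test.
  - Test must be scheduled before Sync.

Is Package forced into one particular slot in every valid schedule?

No

Package can be 1 (e.g. Test=2; Sync=3; Integrate=3; Package=1; Refactor=1) or 2 (e.g. Test -> 3, Package -> 2, Refactor -> 2, Integrate -> 4, Sync -> 4).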